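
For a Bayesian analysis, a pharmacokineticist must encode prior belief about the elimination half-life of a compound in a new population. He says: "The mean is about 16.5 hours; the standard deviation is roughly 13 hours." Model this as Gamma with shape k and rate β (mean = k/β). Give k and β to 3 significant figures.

For Gamma(k, rate β): mean = k/β, variance = k/β², so CV = 1/√k.
CV = SD/mean = 13/16.5 = 0.7879, hence k = 1/CV² = 1.61.
Then β = k/mean = 1.61/16.5 = 0.0976.

k ≈ 1.61, β ≈ 0.0976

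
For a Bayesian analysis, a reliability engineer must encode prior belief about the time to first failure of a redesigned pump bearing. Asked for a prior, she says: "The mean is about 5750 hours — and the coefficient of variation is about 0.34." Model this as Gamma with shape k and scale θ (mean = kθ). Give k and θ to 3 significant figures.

k ≈ 8.65, θ ≈ 665

For Gamma(k, scale θ): mean = kθ, variance = kθ², so CV = 1/√k.
CV = 0.34, hence k = 1/CV² = 8.65.
Then θ = mean/k = 5750/8.65 = 665.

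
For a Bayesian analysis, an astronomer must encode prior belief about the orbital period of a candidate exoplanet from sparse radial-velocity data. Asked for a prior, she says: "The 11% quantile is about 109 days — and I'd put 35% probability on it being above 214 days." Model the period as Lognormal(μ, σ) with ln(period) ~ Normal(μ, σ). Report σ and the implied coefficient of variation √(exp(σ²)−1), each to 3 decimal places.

If T ~ Lognormal(μ,σ) then ln T ~ Normal(μ,σ), so the p-quantile of ln T is μ + z_p·σ.
ln(109) = 4.691 and ln(214) = 5.366; z_{0.11} = -1.227, z_{0.65} = 0.3853.
σ = (5.366 − 4.691)/(0.3853 − (-1.227)) = 0.419.
μ = 4.691 − (-1.227)·0.419 = 5.205.
CV = √(exp(σ²)−1) = √(exp(0.1752)−1) = 0.438.

σ ≈ 0.419, CV ≈ 0.438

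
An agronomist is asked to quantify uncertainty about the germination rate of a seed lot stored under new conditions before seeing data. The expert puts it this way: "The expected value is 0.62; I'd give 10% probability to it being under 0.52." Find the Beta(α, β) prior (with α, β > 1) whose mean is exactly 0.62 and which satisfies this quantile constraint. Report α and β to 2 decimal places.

α ≈ 24.40, β ≈ 14.96

With mean 0.62 fixed, write α = 0.62s, β = 0.38s where s = α+β.
Need P(θ < 0.52) = 0.1 under Beta(0.62s, 0.38s). Normal approximation: (q−m)/√(m(1−m)/s) ≈ z_{0.1} = -1.28, so s ≈ 0.62·0.38·(-1.28)²/(0.52−0.62)² = 38.7.
At s = 38.7: P(θ<0.52) ≈ 0.102. Adjusting to match 0.1 gives s ≈ 39.36.
So α = 0.62·39.36 ≈ 24.40, β = 0.38·39.36 ≈ 14.96.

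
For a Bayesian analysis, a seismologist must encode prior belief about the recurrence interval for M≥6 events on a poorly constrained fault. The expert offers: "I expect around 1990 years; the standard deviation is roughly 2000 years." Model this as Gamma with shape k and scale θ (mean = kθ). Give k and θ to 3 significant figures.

k ≈ 0.99, θ ≈ 2010

For Gamma(k, scale θ): mean = kθ, variance = kθ², so CV = 1/√k.
CV = SD/mean = 2000/1990 = 1.005, hence k = 1/CV² = 0.99.
Then θ = mean/k = 1990/0.99 = 2010.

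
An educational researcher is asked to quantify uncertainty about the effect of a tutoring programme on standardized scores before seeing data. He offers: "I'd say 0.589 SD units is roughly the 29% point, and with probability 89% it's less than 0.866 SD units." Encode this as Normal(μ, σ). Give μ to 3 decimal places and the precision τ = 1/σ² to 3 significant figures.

μ = 0.675, τ = 41.3

For Normal(μ,σ), the p-quantile is μ + z_p·σ. Here z_{0.29} = -0.5534, z_{0.89} = 1.227.
So 0.589 = μ − 0.5534σ and 0.866 = μ + 1.227σ.
Subtracting: σ = (0.866 − 0.589)/(1.227 − (-0.5534)) = 0.156.
Then μ = 0.589 − (-0.5534)·0.156 = 0.675.
Precision τ = 1/σ² = 1/0.1556² = 41.3.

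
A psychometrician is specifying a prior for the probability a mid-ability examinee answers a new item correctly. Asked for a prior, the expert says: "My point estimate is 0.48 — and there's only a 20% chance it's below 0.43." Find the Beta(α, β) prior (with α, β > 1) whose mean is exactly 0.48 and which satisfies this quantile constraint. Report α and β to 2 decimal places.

With mean 0.48 fixed, write α = 0.48s, β = 0.52s where s = α+β.
Need P(θ < 0.43) = 0.2 under Beta(0.48s, 0.52s). Normal approximation: (q−m)/√(m(1−m)/s) ≈ z_{0.2} = -0.842, so s ≈ 0.48·0.52·(-0.842)²/(0.43−0.48)² = 70.7.
At s = 70.7: P(θ<0.43) ≈ 0.200. Adjusting to match 0.2 gives s ≈ 71.01.
So α = 0.48·71.01 ≈ 34.09, β = 0.52·71.01 ≈ 36.93.

α ≈ 34.09, β ≈ 36.93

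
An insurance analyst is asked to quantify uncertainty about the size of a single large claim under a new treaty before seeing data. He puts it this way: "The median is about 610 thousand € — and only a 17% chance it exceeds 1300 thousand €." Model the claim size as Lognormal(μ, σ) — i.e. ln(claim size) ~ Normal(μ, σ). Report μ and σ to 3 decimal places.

μ ≈ 6.413, σ ≈ 0.793

If T ~ Lognormal(μ,σ) then ln T ~ Normal(μ,σ), so the p-quantile of ln T is μ + z_p·σ.
ln(610) = 6.413 and ln(1300) = 7.17; z_{0.5} = 0, z_{0.83} = 0.9542.
σ = (7.17 − 6.413)/(0.9542 − (0)) = 0.793.
μ = 6.413 − (0)·0.793 = 6.413.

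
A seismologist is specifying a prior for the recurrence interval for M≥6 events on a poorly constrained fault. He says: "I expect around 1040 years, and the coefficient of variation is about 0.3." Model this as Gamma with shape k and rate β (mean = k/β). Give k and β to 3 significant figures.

For Gamma(k, rate β): mean = k/β, variance = k/β², so CV = 1/√k.
CV = 0.3, hence k = 1/CV² = 11.1.
Then β = k/mean = 11.1/1040 = 0.0107.

k ≈ 11.1, β ≈ 0.0107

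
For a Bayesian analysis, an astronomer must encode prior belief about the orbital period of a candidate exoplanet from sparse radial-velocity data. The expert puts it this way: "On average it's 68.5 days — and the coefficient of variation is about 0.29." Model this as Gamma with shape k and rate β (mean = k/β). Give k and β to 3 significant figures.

For Gamma(k, rate β): mean = k/β, variance = k/β², so CV = 1/√k.
CV = 0.29, hence k = 1/CV² = 11.9.
Then β = k/mean = 11.9/68.5 = 0.174.

k ≈ 11.9, β ≈ 0.174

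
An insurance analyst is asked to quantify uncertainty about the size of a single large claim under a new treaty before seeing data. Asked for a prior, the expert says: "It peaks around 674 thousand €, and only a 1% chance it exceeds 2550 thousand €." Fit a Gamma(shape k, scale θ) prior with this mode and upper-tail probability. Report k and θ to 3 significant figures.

Gamma(k,θ) with k>1 has mode (k−1)θ, so θ = 674/(k−1).
Need P(X < 2550) = 0.99 with θ tied to k this way. Start at k = 2, θ = 674: P(X<2550) ≈ 0.891.
Too low — raise k to concentrate. Iterating converges to k ≈ 3.4.
Then θ = 674/(3.4−1) ≈ 281.

k ≈ 3.4, θ ≈ 281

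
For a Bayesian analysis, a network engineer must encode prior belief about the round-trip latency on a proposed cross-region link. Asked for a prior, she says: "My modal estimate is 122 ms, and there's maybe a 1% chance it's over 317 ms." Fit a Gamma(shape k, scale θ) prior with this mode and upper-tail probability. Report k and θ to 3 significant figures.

k ≈ 6.1, θ ≈ 23.9

Gamma(k,θ) with k>1 has mode (k−1)θ, so θ = 122/(k−1).
Need P(X < 317) = 0.99 with θ tied to k this way. Start at k = 2, θ = 122: P(X<317) ≈ 0.732.
Too low — raise k to concentrate. Iterating converges to k ≈ 6.1.
Then θ = 122/(6.1−1) ≈ 23.9.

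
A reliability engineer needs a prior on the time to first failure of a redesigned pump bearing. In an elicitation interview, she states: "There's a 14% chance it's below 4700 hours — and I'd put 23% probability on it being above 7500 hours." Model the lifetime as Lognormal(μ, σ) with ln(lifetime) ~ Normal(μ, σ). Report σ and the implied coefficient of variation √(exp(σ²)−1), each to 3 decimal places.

If T ~ Lognormal(μ,σ) then ln T ~ Normal(μ,σ), so the p-quantile of ln T is μ + z_p·σ.
ln(4700) = 8.455 and ln(7500) = 8.923; z_{0.14} = -1.08, z_{0.77} = 0.7388.
σ = (8.923 − 8.455)/(0.7388 − (-1.08)) = 0.257.
μ = 8.455 − (-1.08)·0.257 = 8.733.
CV = √(exp(σ²)−1) = √(exp(0.0660)−1) = 0.261.

σ ≈ 0.257, CV ≈ 0.261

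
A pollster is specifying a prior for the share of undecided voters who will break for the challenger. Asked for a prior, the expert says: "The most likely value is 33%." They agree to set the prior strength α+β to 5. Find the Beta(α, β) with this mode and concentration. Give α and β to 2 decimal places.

α = 1.99, β = 3.01

For α,β > 1 the Beta mode is (α−1)/(α+β−2). With α+β = 5, the mode is (α−1)/3.
Set (α−1)/3 = 0.33 → α = 1 + 0.33·3 = 1.99.
β = 5 − α = 3.01.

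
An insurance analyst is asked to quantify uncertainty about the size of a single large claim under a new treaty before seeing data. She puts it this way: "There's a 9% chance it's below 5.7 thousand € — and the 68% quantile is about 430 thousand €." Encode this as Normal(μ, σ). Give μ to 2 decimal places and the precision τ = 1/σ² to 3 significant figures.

For Normal(μ,σ), the p-quantile is μ + z_p·σ. Here z_{0.09} = -1.341, z_{0.68} = 0.4677.
So 5.7 = μ − 1.341σ and 430 = μ + 0.4677σ.
Subtracting: σ = (430 − 5.7)/(0.4677 − (-1.341)) = 234.62.
Then μ = 5.7 − (-1.341)·234.62 = 320.27.
Precision τ = 1/σ² = 1/234.6² = 1.82e-05.

μ = 320.27, τ = 1.82e-05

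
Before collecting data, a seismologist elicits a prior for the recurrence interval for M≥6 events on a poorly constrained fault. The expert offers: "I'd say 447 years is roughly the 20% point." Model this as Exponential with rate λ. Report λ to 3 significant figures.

λ ≈ 0.000499

P(T < 447.0) = 1 − e^(−λ·447.0) = 0.2, so λ = −ln(1−0.2)/447.0 = −ln(0.8)/447.0 = 0.000499.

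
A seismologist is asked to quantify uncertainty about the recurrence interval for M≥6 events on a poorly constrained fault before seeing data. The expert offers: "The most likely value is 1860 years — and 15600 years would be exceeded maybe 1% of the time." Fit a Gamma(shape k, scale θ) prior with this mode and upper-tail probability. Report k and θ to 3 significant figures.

Gamma(k,θ) with k>1 has mode (k−1)θ, so θ = 1860/(k−1).
Need P(X < 15600) = 0.99 with θ tied to k this way. Start at k = 2, θ = 1860: P(X<15600) ≈ 0.998.
Too high — lower k to spread out. Iterating converges to k ≈ 1.73.
Then θ = 1860/(1.73−1) ≈ 2550.

k ≈ 1.73, θ ≈ 2550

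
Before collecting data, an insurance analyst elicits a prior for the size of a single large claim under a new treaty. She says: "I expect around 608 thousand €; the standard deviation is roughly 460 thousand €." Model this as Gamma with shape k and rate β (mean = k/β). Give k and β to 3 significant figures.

k ≈ 1.75, β ≈ 0.00287

For Gamma(k, rate β): mean = k/β, variance = k/β², so CV = 1/√k.
CV = SD/mean = 460/608 = 0.7566, hence k = 1/CV² = 1.75.
Then β = k/mean = 1.75/608 = 0.00287.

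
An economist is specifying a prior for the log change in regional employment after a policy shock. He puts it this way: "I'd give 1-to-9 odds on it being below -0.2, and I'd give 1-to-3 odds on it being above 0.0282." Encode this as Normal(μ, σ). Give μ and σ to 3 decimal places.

For Normal(μ,σ), the p-quantile is μ + z_p·σ. Here z_{0.1} = -1.282, z_{0.75} = 0.6745.
So -0.2 = μ − 1.282σ and 0.0282 = μ + 0.6745σ.
Subtracting: σ = (0.0282 − -0.2)/(0.6745 − (-1.282)) = 0.117.
Then μ = -0.2 − (-1.282)·0.117 = -0.050.

μ = -0.050, σ = 0.117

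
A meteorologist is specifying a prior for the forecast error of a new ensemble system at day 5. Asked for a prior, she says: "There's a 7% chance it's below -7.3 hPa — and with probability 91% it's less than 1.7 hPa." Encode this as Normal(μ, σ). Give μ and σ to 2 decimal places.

The p-quantile of Normal(μ,σ) is μ + z_p·σ, with z_{0.07} = -1.476 and z_{0.91} = 1.341.
Eliminate σ: μ = (z₂·x₁ − z₁·x₂)/(z₂ − z₁) = (1.341·-7.3 − (-1.476)·1.7)/2.817 = -2.58.
Then σ = (x₂ − x₁)/(z₂ − z₁) = (1.7 − -7.3)/2.817 = 3.20.

μ = -2.58, σ = 3.20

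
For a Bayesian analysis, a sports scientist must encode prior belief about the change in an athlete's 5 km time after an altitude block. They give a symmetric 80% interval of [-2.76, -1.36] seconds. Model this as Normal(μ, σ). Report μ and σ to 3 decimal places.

μ = -2.060, σ = 0.546

A symmetric 80% interval runs μ ± z·σ with z = 1.282.
Half-width = 0.7, so σ = 0.7/1.282 = 0.546.
μ is the interval midpoint, -2.060.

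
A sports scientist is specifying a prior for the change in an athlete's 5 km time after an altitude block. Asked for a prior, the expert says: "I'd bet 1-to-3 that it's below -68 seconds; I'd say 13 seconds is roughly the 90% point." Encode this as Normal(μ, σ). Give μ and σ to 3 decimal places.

The p-quantile of Normal(μ,σ) is μ + z_p·σ, with z_{0.25} = -0.6745 and z_{0.9} = 1.282.
Eliminate σ: μ = (z₂·x₁ − z₁·x₂)/(z₂ − z₁) = (1.282·-68 − (-0.6745)·13)/1.956 = -40.069.
Then σ = (x₂ − x₁)/(z₂ − z₁) = (13 − -68)/1.956 = 41.410.

μ = -40.069, σ = 41.410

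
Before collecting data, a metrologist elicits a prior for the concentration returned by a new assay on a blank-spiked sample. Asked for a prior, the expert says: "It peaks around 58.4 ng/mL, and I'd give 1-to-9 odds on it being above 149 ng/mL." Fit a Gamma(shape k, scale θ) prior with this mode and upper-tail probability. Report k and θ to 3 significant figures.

Gamma(k,θ) with k>1 has mode (k−1)θ, so θ = 58.4/(k−1).
Need P(X < 149) = 0.9 with θ tied to k this way. Start at k = 2, θ = 58.4: P(X<149) ≈ 0.723.
Too low — raise k to concentrate. Iterating converges to k ≈ 3.19.
Then θ = 58.4/(3.19−1) ≈ 26.7.

k ≈ 3.19, θ ≈ 26.7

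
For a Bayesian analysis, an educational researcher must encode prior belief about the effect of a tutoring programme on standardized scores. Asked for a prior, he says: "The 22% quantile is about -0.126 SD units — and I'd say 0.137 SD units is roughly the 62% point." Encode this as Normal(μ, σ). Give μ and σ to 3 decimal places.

The p-quantile of Normal(μ,σ) is μ + z_p·σ, with z_{0.22} = -0.7722 and z_{0.62} = 0.3055.
Eliminate σ: μ = (z₂·x₁ − z₁·x₂)/(z₂ − z₁) = (0.3055·-0.126 − (-0.7722)·0.137)/1.078 = 0.062.
Then σ = (x₂ − x₁)/(z₂ − z₁) = (0.137 − -0.126)/1.078 = 0.244.

μ = 0.062, σ = 0.244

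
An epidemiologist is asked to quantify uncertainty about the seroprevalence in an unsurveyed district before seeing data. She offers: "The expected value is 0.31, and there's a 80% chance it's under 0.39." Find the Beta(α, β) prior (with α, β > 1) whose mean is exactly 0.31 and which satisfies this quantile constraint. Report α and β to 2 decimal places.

α ≈ 7.03, β ≈ 15.65

With mean 0.31 fixed, write α = 0.31s, β = 0.69s where s = α+β.
Need P(θ < 0.39) = 0.8 under Beta(0.31s, 0.69s). Normal approximation: (q−m)/√(m(1−m)/s) ≈ z_{0.8} = 0.842, so s ≈ 0.31·0.69·(0.842)²/(0.39−0.31)² = 23.7.
At s = 23.7: P(θ<0.39) ≈ 0.804. Adjusting to match 0.8 gives s ≈ 22.69.
So α = 0.31·22.69 ≈ 7.03, β = 0.69·22.69 ≈ 15.65.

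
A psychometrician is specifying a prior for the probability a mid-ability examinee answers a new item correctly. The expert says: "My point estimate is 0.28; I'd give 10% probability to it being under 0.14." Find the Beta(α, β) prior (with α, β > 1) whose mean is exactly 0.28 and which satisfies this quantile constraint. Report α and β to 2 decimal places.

With mean 0.28 fixed, write α = 0.28s, β = 0.72s where s = α+β.
Need P(θ < 0.14) = 0.1 under Beta(0.28s, 0.72s). Normal approximation: (q−m)/√(m(1−m)/s) ≈ z_{0.1} = -1.28, so s ≈ 0.28·0.72·(-1.28)²/(0.14−0.28)² = 16.9.
At s = 16.9: P(θ<0.14) ≈ 0.082. Adjusting to match 0.1 gives s ≈ 14.66.
So α = 0.28·14.66 ≈ 4.10, β = 0.72·14.66 ≈ 10.55.

α ≈ 4.10, β ≈ 10.55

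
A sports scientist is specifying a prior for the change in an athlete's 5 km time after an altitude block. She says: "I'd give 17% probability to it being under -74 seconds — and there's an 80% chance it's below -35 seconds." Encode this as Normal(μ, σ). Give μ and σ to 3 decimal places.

The p-quantile of Normal(μ,σ) is μ + z_p·σ, with z_{0.17} = -0.9542 and z_{0.8} = 0.8416.
Eliminate σ: μ = (z₂·x₁ − z₁·x₂)/(z₂ − z₁) = (0.8416·-74 − (-0.9542)·-35)/1.796 = -53.278.
Then σ = (x₂ − x₁)/(z₂ − z₁) = (-35 − -74)/1.796 = 21.718.

μ = -53.278, σ = 21.718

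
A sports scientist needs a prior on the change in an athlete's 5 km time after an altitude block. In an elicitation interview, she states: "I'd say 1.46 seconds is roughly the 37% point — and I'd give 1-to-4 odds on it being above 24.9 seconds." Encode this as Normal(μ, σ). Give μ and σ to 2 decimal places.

The p-quantile of Normal(μ,σ) is μ + z_p·σ, with z_{0.37} = -0.3319 and z_{0.8} = 0.8416.
Eliminate σ: μ = (z₂·x₁ − z₁·x₂)/(z₂ − z₁) = (0.8416·1.46 − (-0.3319)·24.9)/1.173 = 8.09.
Then σ = (x₂ − x₁)/(z₂ − z₁) = (24.9 − 1.46)/1.173 = 19.97.

μ = 8.09, σ = 19.97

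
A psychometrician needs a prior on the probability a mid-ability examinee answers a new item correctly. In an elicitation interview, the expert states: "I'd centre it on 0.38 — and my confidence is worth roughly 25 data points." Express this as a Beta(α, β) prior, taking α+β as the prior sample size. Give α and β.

α = 9.5, β = 15.5

Under the effective-sample-size interpretation, Beta(α, β) has prior mean α/(α+β) and prior sample size α+β.
So α+β = 25 and α/(α+β) = 0.38, giving α = 0.38·25 = 9.5 and β = 25 − 9.5 = 15.5.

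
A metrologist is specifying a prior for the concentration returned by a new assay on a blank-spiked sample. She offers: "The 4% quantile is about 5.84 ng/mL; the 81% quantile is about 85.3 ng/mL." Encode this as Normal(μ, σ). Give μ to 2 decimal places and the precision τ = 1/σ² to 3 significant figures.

The p-quantile of Normal(μ,σ) is μ + z_p·σ, with z_{0.04} = -1.751 and z_{0.81} = 0.8779.
Eliminate σ: μ = (z₂·x₁ − z₁·x₂)/(z₂ − z₁) = (0.8779·5.84 − (-1.751)·85.3)/2.629 = 58.76.
Then σ = (x₂ − x₁)/(z₂ − z₁) = (85.3 − 5.84)/2.629 = 30.23.
Precision τ = 1/σ² = 1/30.23² = 0.00109.

μ = 58.76, τ = 0.00109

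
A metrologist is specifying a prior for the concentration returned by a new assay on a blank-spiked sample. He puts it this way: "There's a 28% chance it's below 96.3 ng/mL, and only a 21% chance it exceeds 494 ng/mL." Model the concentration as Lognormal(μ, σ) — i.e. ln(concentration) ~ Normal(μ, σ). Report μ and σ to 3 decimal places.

If T ~ Lognormal(μ,σ) then ln T ~ Normal(μ,σ), so the p-quantile of ln T is μ + z_p·σ.
ln(96.3) = 4.567 and ln(494) = 6.203; z_{0.28} = -0.5828, z_{0.79} = 0.8064.
σ = (6.203 − 4.567)/(0.8064 − (-0.5828)) = 1.177.
μ = 4.567 − (-0.5828)·1.177 = 5.253.

μ ≈ 5.253, σ ≈ 1.177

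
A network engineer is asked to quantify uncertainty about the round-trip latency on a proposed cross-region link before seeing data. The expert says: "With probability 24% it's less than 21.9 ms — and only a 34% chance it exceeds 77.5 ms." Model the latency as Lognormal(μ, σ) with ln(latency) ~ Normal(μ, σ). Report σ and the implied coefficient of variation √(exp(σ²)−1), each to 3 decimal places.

σ ≈ 1.130, CV ≈ 1.607

If T ~ Lognormal(μ,σ) then ln T ~ Normal(μ,σ), so the p-quantile of ln T is μ + z_p·σ.
ln(21.9) = 3.086 and ln(77.5) = 4.35; z_{0.24} = -0.7063, z_{0.66} = 0.4125.
σ = (4.35 − 3.086)/(0.4125 − (-0.7063)) = 1.130.
μ = 3.086 − (-0.7063)·1.130 = 3.884.
CV = √(exp(σ²)−1) = √(exp(1.2761)−1) = 1.607.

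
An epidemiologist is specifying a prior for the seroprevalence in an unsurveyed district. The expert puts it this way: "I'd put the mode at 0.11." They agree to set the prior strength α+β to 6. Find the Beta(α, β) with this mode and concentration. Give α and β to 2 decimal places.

α = 1.44, β = 4.56

For α,β > 1 the Beta mode is (α−1)/(α+β−2). With α+β = 6, the mode is (α−1)/4.
Set (α−1)/4 = 0.11 → α = 1 + 0.11·4 = 1.44.
β = 6 − α = 4.56.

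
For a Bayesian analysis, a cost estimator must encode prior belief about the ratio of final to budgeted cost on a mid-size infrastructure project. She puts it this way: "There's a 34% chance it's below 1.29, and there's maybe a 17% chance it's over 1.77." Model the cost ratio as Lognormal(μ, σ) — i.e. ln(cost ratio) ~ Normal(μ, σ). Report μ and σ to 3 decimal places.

μ ≈ 0.350, σ ≈ 0.231

If T ~ Lognormal(μ,σ) then ln T ~ Normal(μ,σ), so the p-quantile of ln T is μ + z_p·σ.
ln(1.29) = 0.2546 and ln(1.77) = 0.571; z_{0.34} = -0.4125, z_{0.83} = 0.9542.
σ = (0.571 − 0.2546)/(0.9542 − (-0.4125)) = 0.231.
μ = 0.2546 − (-0.4125)·0.231 = 0.350.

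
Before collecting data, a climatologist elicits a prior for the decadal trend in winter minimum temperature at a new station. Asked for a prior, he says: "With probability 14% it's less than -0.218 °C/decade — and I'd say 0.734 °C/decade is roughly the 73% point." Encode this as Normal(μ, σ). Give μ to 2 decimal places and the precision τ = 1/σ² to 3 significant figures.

μ = 0.39, τ = 3.16

The p-quantile of Normal(μ,σ) is μ + z_p·σ, with z_{0.14} = -1.08 and z_{0.73} = 0.6128.
Eliminate σ: μ = (z₂·x₁ − z₁·x₂)/(z₂ − z₁) = (0.6128·-0.218 − (-1.08)·0.734)/1.693 = 0.39.
Then σ = (x₂ − x₁)/(z₂ − z₁) = (0.734 − -0.218)/1.693 = 0.56.
Precision τ = 1/σ² = 1/0.5623² = 3.16.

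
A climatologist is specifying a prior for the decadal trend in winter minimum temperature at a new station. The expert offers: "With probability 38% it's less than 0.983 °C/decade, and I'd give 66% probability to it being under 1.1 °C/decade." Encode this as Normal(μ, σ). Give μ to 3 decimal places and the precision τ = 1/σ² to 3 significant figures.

For Normal(μ,σ), the p-quantile is μ + z_p·σ. Here z_{0.38} = -0.3055, z_{0.66} = 0.4125.
So 0.983 = μ − 0.3055σ and 1.1 = μ + 0.4125σ.
Subtracting: σ = (1.1 − 0.983)/(0.4125 − (-0.3055)) = 0.163.
Then μ = 0.983 − (-0.3055)·0.163 = 1.033.
Precision τ = 1/σ² = 1/0.163² = 37.7.

μ = 1.033, τ = 37.7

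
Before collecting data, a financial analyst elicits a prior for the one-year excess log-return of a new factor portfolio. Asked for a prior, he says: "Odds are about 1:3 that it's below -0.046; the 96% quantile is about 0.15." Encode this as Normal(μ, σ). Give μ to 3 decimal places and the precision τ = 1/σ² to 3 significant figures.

μ = 0.009, τ = 153

For Normal(μ,σ), the p-quantile is μ + z_p·σ. Here z_{0.25} = -0.6745, z_{0.96} = 1.751.
So -0.046 = μ − 0.6745σ and 0.15 = μ + 1.751σ.
Subtracting: σ = (0.15 − -0.046)/(1.751 − (-0.6745)) = 0.081.
Then μ = -0.046 − (-0.6745)·0.081 = 0.009.
Precision τ = 1/σ² = 1/0.08082² = 153.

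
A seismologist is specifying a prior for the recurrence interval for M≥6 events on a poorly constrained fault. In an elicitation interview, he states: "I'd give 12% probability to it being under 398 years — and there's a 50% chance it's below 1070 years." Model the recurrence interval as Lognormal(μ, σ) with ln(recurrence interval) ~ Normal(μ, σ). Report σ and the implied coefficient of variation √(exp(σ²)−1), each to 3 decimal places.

σ ≈ 0.842, CV ≈ 1.015

If T ~ Lognormal(μ,σ) then ln T ~ Normal(μ,σ), so the p-quantile of ln T is μ + z_p·σ.
ln(398) = 5.986 and ln(1070) = 6.975; z_{0.12} = -1.175, z_{0.5} = 0.
σ = (6.975 − 5.986)/(0 − (-1.175)) = 0.842.
μ = 5.986 − (-1.175)·0.842 = 6.975.
CV = √(exp(σ²)−1) = √(exp(0.7084)−1) = 1.015.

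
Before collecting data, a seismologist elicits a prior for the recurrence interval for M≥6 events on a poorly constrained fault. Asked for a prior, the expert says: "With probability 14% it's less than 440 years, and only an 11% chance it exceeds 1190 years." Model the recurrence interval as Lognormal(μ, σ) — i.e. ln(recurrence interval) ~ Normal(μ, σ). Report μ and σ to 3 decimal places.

If T ~ Lognormal(μ,σ) then ln T ~ Normal(μ,σ), so the p-quantile of ln T is μ + z_p·σ.
ln(440) = 6.087 and ln(1190) = 7.082; z_{0.14} = -1.08, z_{0.89} = 1.227.
σ = (7.082 − 6.087)/(1.227 − (-1.08)) = 0.431.
μ = 6.087 − (-1.08)·0.431 = 6.553.

μ ≈ 6.553, σ ≈ 0.431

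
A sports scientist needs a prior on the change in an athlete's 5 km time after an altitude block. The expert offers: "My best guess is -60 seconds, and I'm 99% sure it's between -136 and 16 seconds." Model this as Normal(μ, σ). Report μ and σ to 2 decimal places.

μ = -60.00, σ = 29.51

A symmetric 99% interval runs μ ± z·σ with z = 2.576.
Half-width = 76, so σ = 76/2.576 = 29.51.
μ is the stated best guess, -60.00.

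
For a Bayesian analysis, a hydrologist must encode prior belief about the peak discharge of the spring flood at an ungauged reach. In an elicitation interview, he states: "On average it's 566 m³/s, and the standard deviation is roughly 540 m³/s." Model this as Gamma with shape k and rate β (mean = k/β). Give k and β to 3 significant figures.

k ≈ 1.1, β ≈ 0.00194

For Gamma(k, rate β): mean = k/β, variance = k/β², so CV = 1/√k.
CV = SD/mean = 540/566 = 0.9541, hence k = 1/CV² = 1.1.
Then β = k/mean = 1.1/566 = 0.00194.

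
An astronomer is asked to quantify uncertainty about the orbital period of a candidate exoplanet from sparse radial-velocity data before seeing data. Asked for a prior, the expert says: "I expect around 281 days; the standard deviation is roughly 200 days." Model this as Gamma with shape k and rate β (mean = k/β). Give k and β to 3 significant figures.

For Gamma(k, rate β): mean = k/β, variance = k/β², so CV = 1/√k.
CV = SD/mean = 200/281 = 0.7117, hence k = 1/CV² = 1.97.
Then β = k/mean = 1.97/281 = 0.00702.

k ≈ 1.97, β ≈ 0.00702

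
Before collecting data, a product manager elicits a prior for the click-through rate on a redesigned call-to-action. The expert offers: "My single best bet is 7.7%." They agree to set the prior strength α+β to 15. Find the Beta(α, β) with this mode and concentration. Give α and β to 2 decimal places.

For α,β > 1 the Beta mode is (α−1)/(α+β−2). With α+β = 15, the mode is (α−1)/13.
Set (α−1)/13 = 0.077 → α = 1 + 0.077·13 = 2.00.
β = 15 − α = 13.00.

α = 2.00, β = 13.00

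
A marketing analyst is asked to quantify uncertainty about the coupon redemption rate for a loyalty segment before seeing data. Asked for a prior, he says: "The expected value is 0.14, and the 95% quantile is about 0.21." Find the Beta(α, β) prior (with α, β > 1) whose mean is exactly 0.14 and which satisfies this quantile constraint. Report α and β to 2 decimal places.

With mean 0.14 fixed, write α = 0.14s, β = 0.86s where s = α+β.
Need P(θ < 0.21) = 0.95 under Beta(0.14s, 0.86s). Normal approximation: (q−m)/√(m(1−m)/s) ≈ z_{0.95} = 1.64, so s ≈ 0.14·0.86·(1.64)²/(0.21−0.14)² = 66.5.
At s = 66.5: P(θ<0.21) ≈ 0.939. Adjusting to match 0.95 gives s ≈ 76.14.
So α = 0.14·76.14 ≈ 10.66, β = 0.86·76.14 ≈ 65.48.

α ≈ 10.66, β ≈ 65.48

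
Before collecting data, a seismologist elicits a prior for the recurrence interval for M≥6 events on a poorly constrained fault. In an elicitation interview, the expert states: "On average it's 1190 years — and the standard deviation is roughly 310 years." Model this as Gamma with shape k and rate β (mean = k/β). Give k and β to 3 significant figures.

For Gamma(k, rate β): mean = k/β, variance = k/β², so CV = 1/√k.
CV = SD/mean = 310/1190 = 0.2605, hence k = 1/CV² = 14.7.
Then β = k/mean = 14.7/1190 = 0.0124.

k ≈ 14.7, β ≈ 0.0124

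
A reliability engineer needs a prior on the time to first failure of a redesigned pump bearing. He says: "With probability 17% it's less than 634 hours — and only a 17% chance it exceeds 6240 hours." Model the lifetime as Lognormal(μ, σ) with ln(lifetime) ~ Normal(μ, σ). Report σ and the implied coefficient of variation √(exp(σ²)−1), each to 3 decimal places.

If T ~ Lognormal(μ,σ) then ln T ~ Normal(μ,σ), so the p-quantile of ln T is μ + z_p·σ.
ln(634) = 6.452 and ln(6240) = 8.739; z_{0.17} = -0.9542, z_{0.83} = 0.9542.
σ = (8.739 − 6.452)/(0.9542 − (-0.9542)) = 1.198.
μ = 6.452 − (-0.9542)·1.198 = 7.595.
CV = √(exp(σ²)−1) = √(exp(1.4358)−1) = 1.790.

σ ≈ 1.198, CV ≈ 1.790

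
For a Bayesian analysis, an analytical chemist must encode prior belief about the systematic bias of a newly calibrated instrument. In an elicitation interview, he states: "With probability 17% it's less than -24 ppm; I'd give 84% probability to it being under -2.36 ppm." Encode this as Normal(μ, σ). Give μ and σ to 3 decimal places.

For Normal(μ,σ), the p-quantile is μ + z_p·σ. Here z_{0.17} = -0.9542, z_{0.84} = 0.9945.
So -24 = μ − 0.9542σ and -2.36 = μ + 0.9945σ.
Subtracting: σ = (-2.36 − -24)/(0.9945 − (-0.9542)) = 11.105.
Then μ = -24 − (-0.9542)·11.105 = -13.404.

μ = -13.404, σ = 11.105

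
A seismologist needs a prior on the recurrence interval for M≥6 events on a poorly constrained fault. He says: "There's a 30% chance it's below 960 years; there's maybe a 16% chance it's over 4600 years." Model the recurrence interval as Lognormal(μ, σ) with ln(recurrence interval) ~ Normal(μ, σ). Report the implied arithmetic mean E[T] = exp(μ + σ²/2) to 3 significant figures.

If T ~ Lognormal(μ,σ) then ln T ~ Normal(μ,σ), so the p-quantile of ln T is μ + z_p·σ.
ln(960) = 6.867 and ln(4600) = 8.434; z_{0.3} = -0.5244, z_{0.84} = 0.9945.
σ = (8.434 − 6.867)/(0.9945 − (-0.5244)) = 1.032.
μ = 6.867 − (-0.5244)·1.032 = 7.408.
E[T] = exp(μ + σ²/2) = exp(7.408 + 0.5321) = 2810 years.

E[T] ≈ 2810 years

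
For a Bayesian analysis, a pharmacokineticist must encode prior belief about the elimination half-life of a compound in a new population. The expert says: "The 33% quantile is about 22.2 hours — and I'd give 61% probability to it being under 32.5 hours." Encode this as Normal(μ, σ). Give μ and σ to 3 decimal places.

For Normal(μ,σ), the p-quantile is μ + z_p·σ. Here z_{0.33} = -0.4399, z_{0.61} = 0.2793.
So 22.2 = μ − 0.4399σ and 32.5 = μ + 0.2793σ.
Subtracting: σ = (32.5 − 22.2)/(0.2793 − (-0.4399)) = 14.321.
Then μ = 22.2 − (-0.4399)·14.321 = 28.500.

μ = 28.500, σ = 14.321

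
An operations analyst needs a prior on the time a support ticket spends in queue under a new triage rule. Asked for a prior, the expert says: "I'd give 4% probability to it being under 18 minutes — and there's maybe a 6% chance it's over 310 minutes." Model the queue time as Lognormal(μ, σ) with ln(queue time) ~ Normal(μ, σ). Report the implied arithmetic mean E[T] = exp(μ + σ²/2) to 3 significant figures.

If T ~ Lognormal(μ,σ) then ln T ~ Normal(μ,σ), so the p-quantile of ln T is μ + z_p·σ.
ln(18) = 2.89 and ln(310) = 5.737; z_{0.04} = -1.751, z_{0.94} = 1.555.
σ = (5.737 − 2.89)/(1.555 − (-1.751)) = 0.861.
μ = 2.89 − (-1.751)·0.861 = 4.398.
E[T] = exp(μ + σ²/2) = exp(4.398 + 0.3707) = 118 minutes.

E[T] ≈ 118 minutes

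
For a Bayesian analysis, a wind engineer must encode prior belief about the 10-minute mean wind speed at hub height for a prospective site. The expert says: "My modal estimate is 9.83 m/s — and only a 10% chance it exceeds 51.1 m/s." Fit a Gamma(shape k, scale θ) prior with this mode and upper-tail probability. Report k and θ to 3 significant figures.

Gamma(k,θ) with k>1 has mode (k−1)θ, so θ = 9.83/(k−1).
Need P(X < 51.1) = 0.9 with θ tied to k this way. Start at k = 2, θ = 9.83: P(X<51.1) ≈ 0.966.
Too high — lower k to spread out. Iterating converges to k ≈ 1.64.
Then θ = 9.83/(1.64−1) ≈ 15.2.

k ≈ 1.64, θ ≈ 15.2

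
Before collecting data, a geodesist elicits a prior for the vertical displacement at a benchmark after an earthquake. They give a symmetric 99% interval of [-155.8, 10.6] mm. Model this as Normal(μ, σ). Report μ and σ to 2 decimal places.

A symmetric 99% interval runs μ ± z·σ with z = 2.576.
Half-width = 83.2, so σ = 83.2/2.576 = 32.30.
μ is the interval midpoint, -72.60.

μ = -72.60, σ = 32.30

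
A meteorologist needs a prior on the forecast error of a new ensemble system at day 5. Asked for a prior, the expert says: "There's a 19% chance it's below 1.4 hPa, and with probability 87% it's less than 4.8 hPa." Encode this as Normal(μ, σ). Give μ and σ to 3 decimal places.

μ = 2.889, σ = 1.696

For Normal(μ,σ), the p-quantile is μ + z_p·σ. Here z_{0.19} = -0.8779, z_{0.87} = 1.126.
So 1.4 = μ − 0.8779σ and 4.8 = μ + 1.126σ.
Subtracting: σ = (4.8 − 1.4)/(1.126 − (-0.8779)) = 1.696.
Then μ = 1.4 − (-0.8779)·1.696 = 2.889.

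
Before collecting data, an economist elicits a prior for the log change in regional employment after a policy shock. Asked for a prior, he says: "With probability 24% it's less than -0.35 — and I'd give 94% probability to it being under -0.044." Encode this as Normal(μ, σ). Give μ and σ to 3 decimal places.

μ = -0.254, σ = 0.135

For Normal(μ,σ), the p-quantile is μ + z_p·σ. Here z_{0.24} = -0.7063, z_{0.94} = 1.555.
So -0.35 = μ − 0.7063σ and -0.044 = μ + 1.555σ.
Subtracting: σ = (-0.044 − -0.35)/(1.555 − (-0.7063)) = 0.135.
Then μ = -0.35 − (-0.7063)·0.135 = -0.254.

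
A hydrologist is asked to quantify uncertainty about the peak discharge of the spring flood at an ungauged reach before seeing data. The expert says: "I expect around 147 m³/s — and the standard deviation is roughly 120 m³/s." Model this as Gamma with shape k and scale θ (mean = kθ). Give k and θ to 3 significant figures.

k ≈ 1.5, θ ≈ 98

For Gamma(k, scale θ): mean = kθ, variance = kθ², so CV = 1/√k.
CV = SD/mean = 120/147 = 0.8163, hence k = 1/CV² = 1.5.
Then θ = mean/k = 147/1.5 = 98.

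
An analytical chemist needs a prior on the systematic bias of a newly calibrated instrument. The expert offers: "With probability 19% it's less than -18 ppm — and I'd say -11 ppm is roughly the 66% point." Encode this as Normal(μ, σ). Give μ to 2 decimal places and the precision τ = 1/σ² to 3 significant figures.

For Normal(μ,σ), the p-quantile is μ + z_p·σ. Here z_{0.19} = -0.8779, z_{0.66} = 0.4125.
So -18 = μ − 0.8779σ and -11 = μ + 0.4125σ.
Subtracting: σ = (-11 − -18)/(0.4125 − (-0.8779)) = 5.42.
Then μ = -18 − (-0.8779)·5.42 = -13.24.
Precision τ = 1/σ² = 1/5.425² = 0.034.

μ = -13.24, τ = 0.034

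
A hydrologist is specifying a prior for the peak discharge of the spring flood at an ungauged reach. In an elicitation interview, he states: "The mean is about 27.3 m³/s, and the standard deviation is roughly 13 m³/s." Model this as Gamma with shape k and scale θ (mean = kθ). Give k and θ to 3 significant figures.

k ≈ 4.41, θ ≈ 6.19

For Gamma(k, scale θ): mean = kθ, variance = kθ², so CV = 1/√k.
CV = SD/mean = 13/27.3 = 0.4762, hence k = 1/CV² = 4.41.
Then θ = mean/k = 27.3/4.41 = 6.19.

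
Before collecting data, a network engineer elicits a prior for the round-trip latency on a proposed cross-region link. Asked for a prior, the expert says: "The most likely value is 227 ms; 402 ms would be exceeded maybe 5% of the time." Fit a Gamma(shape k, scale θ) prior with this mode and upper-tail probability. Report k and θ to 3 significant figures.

k ≈ 9.54, θ ≈ 26.6

Gamma(k,θ) with k>1 has mode (k−1)θ, so θ = 227/(k−1).
Need P(X < 402) = 0.95 with θ tied to k this way. Start at k = 2, θ = 227: P(X<402) ≈ 0.528.
Too low — raise k to concentrate. Iterating converges to k ≈ 9.54.
Then θ = 227/(9.54−1) ≈ 26.6.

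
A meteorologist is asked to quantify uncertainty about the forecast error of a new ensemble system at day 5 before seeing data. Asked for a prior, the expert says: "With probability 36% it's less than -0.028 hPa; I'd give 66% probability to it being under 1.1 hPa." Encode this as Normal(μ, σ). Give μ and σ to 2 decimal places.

μ = 0.50, σ = 1.46

For Normal(μ,σ), the p-quantile is μ + z_p·σ. Here z_{0.36} = -0.3585, z_{0.66} = 0.4125.
So -0.028 = μ − 0.3585σ and 1.1 = μ + 0.4125σ.
Subtracting: σ = (1.1 − -0.028)/(0.4125 − (-0.3585)) = 1.46.
Then μ = -0.028 − (-0.3585)·1.46 = 0.50.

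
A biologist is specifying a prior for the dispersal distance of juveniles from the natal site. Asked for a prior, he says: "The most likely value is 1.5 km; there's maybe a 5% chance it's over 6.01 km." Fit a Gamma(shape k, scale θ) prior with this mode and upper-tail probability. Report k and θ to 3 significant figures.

Gamma(k,θ) with k>1 has mode (k−1)θ, so θ = 1.5/(k−1).
Need P(X < 6.01) = 0.95 with θ tied to k this way. Start at k = 2, θ = 1.5: P(X<6.01) ≈ 0.909.
Too low — raise k to concentrate. Iterating converges to k ≈ 2.31.
Then θ = 1.5/(2.31−1) ≈ 1.15.

k ≈ 2.31, θ ≈ 1.15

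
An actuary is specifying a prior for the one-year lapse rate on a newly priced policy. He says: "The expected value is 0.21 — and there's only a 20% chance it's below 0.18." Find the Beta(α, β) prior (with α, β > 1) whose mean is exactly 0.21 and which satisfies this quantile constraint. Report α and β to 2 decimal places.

With mean 0.21 fixed, write α = 0.21s, β = 0.79s where s = α+β.
Need P(θ < 0.18) = 0.2 under Beta(0.21s, 0.79s). Normal approximation: (q−m)/√(m(1−m)/s) ≈ z_{0.2} = -0.842, so s ≈ 0.21·0.79·(-0.842)²/(0.18−0.21)² = 130.6.
At s = 130.6: P(θ<0.18) ≈ 0.203. Adjusting to match 0.2 gives s ≈ 133.70.
So α = 0.21·133.70 ≈ 28.08, β = 0.79·133.70 ≈ 105.63.

α ≈ 28.08, β ≈ 105.63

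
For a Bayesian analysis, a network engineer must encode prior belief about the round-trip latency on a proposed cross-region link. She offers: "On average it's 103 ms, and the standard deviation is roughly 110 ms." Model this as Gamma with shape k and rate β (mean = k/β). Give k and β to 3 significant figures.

For Gamma(k, rate β): mean = k/β, variance = k/β², so CV = 1/√k.
CV = SD/mean = 110/103 = 1.068, hence k = 1/CV² = 0.877.
Then β = k/mean = 0.877/103 = 0.00851.

k ≈ 0.877, β ≈ 0.00851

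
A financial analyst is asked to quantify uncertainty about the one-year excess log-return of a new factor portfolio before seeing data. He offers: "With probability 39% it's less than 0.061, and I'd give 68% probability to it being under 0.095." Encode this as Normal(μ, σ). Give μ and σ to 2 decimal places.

μ = 0.07, σ = 0.05

The p-quantile of Normal(μ,σ) is μ + z_p·σ, with z_{0.39} = -0.2793 and z_{0.68} = 0.4677.
Eliminate σ: μ = (z₂·x₁ − z₁·x₂)/(z₂ − z₁) = (0.4677·0.061 − (-0.2793)·0.095)/0.747 = 0.07.
Then σ = (x₂ − x₁)/(z₂ − z₁) = (0.095 − 0.061)/0.747 = 0.05.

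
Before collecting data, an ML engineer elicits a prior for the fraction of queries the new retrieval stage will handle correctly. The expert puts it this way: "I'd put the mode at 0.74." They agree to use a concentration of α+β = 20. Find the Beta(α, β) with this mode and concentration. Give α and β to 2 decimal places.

α = 14.32, β = 5.68

For α,β > 1 the Beta mode is (α−1)/(α+β−2). With α+β = 20, the mode is (α−1)/18.
Set (α−1)/18 = 0.74 → α = 1 + 0.74·18 = 14.32.
β = 20 − α = 5.68.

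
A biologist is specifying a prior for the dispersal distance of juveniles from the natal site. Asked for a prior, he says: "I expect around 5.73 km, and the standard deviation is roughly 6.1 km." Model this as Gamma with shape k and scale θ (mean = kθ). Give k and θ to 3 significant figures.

k ≈ 0.882, θ ≈ 6.49

For Gamma(k, scale θ): mean = kθ, variance = kθ², so CV = 1/√k.
CV = SD/mean = 6.1/5.73 = 1.065, hence k = 1/CV² = 0.882.
Then θ = mean/k = 5.73/0.882 = 6.49.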